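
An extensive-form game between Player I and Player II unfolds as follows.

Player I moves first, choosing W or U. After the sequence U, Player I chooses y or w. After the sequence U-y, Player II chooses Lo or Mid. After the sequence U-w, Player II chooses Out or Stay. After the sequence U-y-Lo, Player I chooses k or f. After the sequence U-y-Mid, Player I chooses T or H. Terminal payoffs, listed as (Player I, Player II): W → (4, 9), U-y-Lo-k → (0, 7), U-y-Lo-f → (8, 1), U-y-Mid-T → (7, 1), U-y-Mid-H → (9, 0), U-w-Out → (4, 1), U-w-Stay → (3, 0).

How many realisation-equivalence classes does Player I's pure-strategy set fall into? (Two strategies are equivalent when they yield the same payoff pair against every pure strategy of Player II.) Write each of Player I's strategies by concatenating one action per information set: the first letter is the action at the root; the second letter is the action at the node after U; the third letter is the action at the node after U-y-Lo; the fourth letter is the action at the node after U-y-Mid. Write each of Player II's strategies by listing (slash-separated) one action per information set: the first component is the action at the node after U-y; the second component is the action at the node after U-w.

6

Player I has 16 pure strategies: WykT, WykH, WyfT, WyfH, WwkT, WwkH, WwfT, WwfH, UykT, UykH, UyfT, UyfH, UwkT, UwkH, UwfT, UwfH. Columns: Lo/Out, Lo/Stay, Mid/Out, Mid/Stay.
{WykT, WykH, WyfT, WyfH, WwkT, WwkH, WwfT, WwfH} → row (4,9) (4,9) (4,9) (4,9)
{UykT} → row (0,7) (0,7) (7,1) (7,1)
{UykH} → row (0,7) (0,7) (9,0) (9,0)
{UyfT} → row (8,1) (8,1) (7,1) (7,1)
{UyfH} → row (8,1) (8,1) (9,0) (9,0)
{UwkT, UwkH, UwfT, UwfH} → row (4,1) (3,0) (4,1) (3,0)
That's 6 distinct rows out of 16 strategies.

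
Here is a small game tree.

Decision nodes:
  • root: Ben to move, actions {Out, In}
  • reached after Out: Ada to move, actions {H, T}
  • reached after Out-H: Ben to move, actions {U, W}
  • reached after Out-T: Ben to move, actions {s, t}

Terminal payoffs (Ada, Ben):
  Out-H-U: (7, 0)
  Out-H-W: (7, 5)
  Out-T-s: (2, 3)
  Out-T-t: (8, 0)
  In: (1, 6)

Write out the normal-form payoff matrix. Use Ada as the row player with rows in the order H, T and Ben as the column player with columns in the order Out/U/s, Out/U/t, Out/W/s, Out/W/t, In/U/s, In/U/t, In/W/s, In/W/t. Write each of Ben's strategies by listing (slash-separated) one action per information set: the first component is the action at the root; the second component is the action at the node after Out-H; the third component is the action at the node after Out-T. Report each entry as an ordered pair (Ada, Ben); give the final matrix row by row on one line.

H: (7,0) (7,0) (7,5) (7,5) (1,6) (1,6) (1,6) (1,6) | T: (2,3) (8,0) (2,3) (8,0) (1,6) (1,6) (1,6) (1,6)

      Out/U/s  Out/U/t  Out/W/s  Out/W/t   In/U/s   In/U/t   In/W/s   In/W/t
   H    (7,0)    (7,0)    (7,5)    (7,5)    (1,6)    (1,6)    (1,6)    (1,6)
   T    (2,3)    (8,0)    (2,3)    (8,0)    (1,6)    (1,6)    (1,6)    (1,6)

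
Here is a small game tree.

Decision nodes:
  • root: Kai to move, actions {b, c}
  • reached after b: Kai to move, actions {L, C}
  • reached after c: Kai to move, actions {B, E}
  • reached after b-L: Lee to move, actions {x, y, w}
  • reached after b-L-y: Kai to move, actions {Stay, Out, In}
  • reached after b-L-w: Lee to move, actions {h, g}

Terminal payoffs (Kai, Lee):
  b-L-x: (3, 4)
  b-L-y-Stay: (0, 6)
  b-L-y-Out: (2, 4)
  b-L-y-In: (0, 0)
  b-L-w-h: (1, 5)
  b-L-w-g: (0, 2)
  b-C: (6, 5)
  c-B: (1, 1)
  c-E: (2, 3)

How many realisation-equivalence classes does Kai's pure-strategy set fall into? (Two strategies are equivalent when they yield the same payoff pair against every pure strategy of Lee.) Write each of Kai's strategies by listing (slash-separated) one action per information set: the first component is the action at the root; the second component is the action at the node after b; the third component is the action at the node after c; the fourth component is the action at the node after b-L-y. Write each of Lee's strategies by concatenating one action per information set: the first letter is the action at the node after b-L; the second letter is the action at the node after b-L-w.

6

Kai has 24 pure strategies: b/L/B/Stay, b/L/B/Out, b/L/B/In, b/L/E/Stay, b/L/E/Out, b/L/E/In, b/C/B/Stay, b/C/B/Out, b/C/B/In, b/C/E/Stay, b/C/E/Out, b/C/E/In, c/L/B/Stay, c/L/B/Out, c/L/B/In, c/L/E/Stay, c/L/E/Out, c/L/E/In, c/C/B/Stay, c/C/B/Out, c/C/B/In, c/C/E/Stay, c/C/E/Out, c/C/E/In. Columns: xh, xg, yh, yg, wh, wg.
{b/L/B/Stay, b/L/E/Stay} → row (3,4) (3,4) (0,6) (0,6) (1,5) (0,2)
{b/L/B/Out, b/L/E/Out} → row (3,4) (3,4) (2,4) (2,4) (1,5) (0,2)
{b/L/B/In, b/L/E/In} → row (3,4) (3,4) (0,0) (0,0) (1,5) (0,2)
{b/C/B/Stay, b/C/B/Out, b/C/B/In, b/C/E/Stay, b/C/E/Out, b/C/E/In} → row (6,5) (6,5) (6,5) (6,5) (6,5) (6,5)
{c/L/B/Stay, c/L/B/Out, c/L/B/In, c/C/B/Stay, c/C/B/Out, c/C/B/In} → row (1,1) (1,1) (1,1) (1,1) (1,1) (1,1)
{c/L/E/Stay, c/L/E/Out, c/L/E/In, c/C/E/Stay, c/C/E/Out, c/C/E/In} → row (2,3) (2,3) (2,3) (2,3) (2,3) (2,3)
That's 6 distinct rows out of 24 strategies.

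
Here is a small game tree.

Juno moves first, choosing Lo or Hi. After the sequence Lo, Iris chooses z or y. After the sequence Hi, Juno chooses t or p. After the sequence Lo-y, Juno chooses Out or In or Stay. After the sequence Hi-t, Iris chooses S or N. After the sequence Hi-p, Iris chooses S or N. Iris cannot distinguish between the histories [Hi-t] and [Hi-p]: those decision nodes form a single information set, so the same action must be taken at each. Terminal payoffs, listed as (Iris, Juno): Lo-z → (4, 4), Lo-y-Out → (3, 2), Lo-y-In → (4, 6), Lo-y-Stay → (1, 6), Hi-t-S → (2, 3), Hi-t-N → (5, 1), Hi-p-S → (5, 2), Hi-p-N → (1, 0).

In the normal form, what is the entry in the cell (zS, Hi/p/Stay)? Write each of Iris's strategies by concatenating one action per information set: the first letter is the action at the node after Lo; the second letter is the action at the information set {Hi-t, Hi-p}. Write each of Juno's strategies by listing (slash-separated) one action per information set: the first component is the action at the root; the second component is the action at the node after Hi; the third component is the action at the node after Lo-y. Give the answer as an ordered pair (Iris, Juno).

(5, 2)

Trace the play path from the root:
  Juno plays Hi
  Juno plays p at [Hi]
  Iris plays S at [Hi-p]
→ terminal payoff (5, 2).
(Iris's choice at the node after Lo is never reached on this path, so it doesn't affect the outcome.)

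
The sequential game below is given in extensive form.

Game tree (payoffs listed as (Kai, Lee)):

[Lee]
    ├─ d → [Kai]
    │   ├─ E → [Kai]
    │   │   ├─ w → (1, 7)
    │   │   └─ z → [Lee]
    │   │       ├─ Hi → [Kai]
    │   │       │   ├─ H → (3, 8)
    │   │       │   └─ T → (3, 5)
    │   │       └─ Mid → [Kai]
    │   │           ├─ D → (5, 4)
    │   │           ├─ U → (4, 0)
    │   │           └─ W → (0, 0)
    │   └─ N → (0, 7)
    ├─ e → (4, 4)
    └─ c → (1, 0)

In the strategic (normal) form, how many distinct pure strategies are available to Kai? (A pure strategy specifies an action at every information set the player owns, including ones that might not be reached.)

24

Kai owns the node after d with actions {E, N} — two choices.
Kai owns the node after d-E with actions {w, z} — two choices.
Kai owns the node after d-E-z-Hi with actions {H, T} — two choices.
Kai owns the node after d-E-z-Mid with actions {D, U, W} — three choices.
A pure strategy fixes one action at each information set independently, so the count is the product 2 × 2 × 2 × 3 = 24.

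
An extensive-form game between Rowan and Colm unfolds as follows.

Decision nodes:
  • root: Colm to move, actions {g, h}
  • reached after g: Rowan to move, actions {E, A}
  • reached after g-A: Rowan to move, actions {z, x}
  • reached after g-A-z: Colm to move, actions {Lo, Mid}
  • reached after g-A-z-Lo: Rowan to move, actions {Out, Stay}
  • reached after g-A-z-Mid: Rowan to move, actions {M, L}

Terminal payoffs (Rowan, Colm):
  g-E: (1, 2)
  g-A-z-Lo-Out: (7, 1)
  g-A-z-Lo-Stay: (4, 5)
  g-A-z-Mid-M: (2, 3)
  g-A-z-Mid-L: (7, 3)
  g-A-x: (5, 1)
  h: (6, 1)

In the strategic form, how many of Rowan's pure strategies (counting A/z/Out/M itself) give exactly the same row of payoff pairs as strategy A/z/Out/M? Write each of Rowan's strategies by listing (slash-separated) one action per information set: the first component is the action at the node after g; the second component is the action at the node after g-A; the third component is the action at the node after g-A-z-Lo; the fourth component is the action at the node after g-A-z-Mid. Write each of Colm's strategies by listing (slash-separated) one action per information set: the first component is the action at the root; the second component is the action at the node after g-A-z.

Row for A/z/Out/M (columns g/Lo, g/Mid, h/Lo, h/Mid): (7,1) (2,3) (6,1) (6,1).
Every one of Rowan's information sets is on the play path for some reply by Colm when Rowan follows A/z/Out/M.
Changing the action at any of them therefore changes at least one column, so only A/z/Out/M itself gives this row.

1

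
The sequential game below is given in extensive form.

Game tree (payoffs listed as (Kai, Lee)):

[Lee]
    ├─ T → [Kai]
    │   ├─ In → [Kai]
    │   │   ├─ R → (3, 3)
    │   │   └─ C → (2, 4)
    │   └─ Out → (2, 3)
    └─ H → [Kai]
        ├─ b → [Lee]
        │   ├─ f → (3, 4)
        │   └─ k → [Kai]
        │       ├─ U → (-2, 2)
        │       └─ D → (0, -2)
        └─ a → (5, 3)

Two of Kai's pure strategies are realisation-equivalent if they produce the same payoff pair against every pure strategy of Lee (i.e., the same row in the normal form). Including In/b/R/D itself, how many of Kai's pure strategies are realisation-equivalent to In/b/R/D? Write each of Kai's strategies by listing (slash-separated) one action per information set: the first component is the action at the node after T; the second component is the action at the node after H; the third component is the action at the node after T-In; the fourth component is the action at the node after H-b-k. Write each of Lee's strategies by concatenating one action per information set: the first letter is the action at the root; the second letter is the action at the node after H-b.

1

Row for In/b/R/D (columns Tf, Tk, Hf, Hk): (3,3) (3,3) (3,4) (0,-2).
Every one of Kai's information sets is on the play path for some reply by Lee when Kai follows In/b/R/D.
Changing the action at any of them therefore changes at least one column, so only In/b/R/D itself gives this row.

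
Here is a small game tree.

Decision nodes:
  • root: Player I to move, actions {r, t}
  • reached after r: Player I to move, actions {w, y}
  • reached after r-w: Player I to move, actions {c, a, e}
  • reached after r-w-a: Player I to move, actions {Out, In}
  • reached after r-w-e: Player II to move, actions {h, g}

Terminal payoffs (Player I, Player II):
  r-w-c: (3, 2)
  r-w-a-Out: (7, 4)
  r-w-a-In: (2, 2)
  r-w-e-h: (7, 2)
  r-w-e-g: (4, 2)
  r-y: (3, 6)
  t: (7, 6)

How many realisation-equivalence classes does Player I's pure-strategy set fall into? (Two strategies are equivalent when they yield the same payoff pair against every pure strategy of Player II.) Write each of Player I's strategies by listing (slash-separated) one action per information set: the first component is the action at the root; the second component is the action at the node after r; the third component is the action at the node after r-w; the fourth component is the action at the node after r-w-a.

6

Player I has 24 pure strategies: r/w/c/Out, r/w/c/In, r/w/a/Out, r/w/a/In, r/w/e/Out, r/w/e/In, r/y/c/Out, r/y/c/In, r/y/a/Out, r/y/a/In, r/y/e/Out, r/y/e/In, t/w/c/Out, t/w/c/In, t/w/a/Out, t/w/a/In, t/w/e/Out, t/w/e/In, t/y/c/Out, t/y/c/In, t/y/a/Out, t/y/a/In, t/y/e/Out, t/y/e/In. Columns: h, g.
{r/w/c/Out, r/w/c/In} → row (3,2) (3,2)
{r/w/a/Out} → row (7,4) (7,4)
{r/w/a/In} → row (2,2) (2,2)
{r/w/e/Out, r/w/e/In} → row (7,2) (4,2)
{r/y/c/Out, r/y/c/In, r/y/a/Out, r/y/a/In, r/y/e/Out, r/y/e/In} → row (3,6) (3,6)
{t/w/c/Out, t/w/c/In, t/w/a/Out, t/w/a/In, t/w/e/Out, t/w/e/In, t/y/c/Out, t/y/c/In, t/y/a/Out, t/y/a/In, t/y/e/Out, t/y/e/In} → row (7,6) (7,6)
That's 6 distinct rows out of 24 strategies.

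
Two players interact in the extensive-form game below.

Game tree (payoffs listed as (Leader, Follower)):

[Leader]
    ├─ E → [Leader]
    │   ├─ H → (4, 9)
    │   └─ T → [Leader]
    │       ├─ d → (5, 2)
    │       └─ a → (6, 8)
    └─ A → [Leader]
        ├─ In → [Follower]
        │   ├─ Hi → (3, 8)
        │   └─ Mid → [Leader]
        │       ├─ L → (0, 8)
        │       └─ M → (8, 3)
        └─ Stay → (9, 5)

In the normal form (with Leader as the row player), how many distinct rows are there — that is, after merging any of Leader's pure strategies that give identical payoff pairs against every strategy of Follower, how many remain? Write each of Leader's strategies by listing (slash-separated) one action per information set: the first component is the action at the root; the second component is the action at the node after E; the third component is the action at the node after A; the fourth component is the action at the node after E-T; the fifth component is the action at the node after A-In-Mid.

6

Leader has 32 pure strategies: E/H/In/d/L, E/H/In/d/M, E/H/In/a/L, E/H/In/a/M, E/H/Stay/d/L, E/H/Stay/d/M, E/H/Stay/a/L, E/H/Stay/a/M, E/T/In/d/L, E/T/In/d/M, E/T/In/a/L, E/T/In/a/M, E/T/Stay/d/L, E/T/Stay/d/M, E/T/Stay/a/L, E/T/Stay/a/M, A/H/In/d/L, A/H/In/d/M, A/H/In/a/L, A/H/In/a/M, A/H/Stay/d/L, A/H/Stay/d/M, A/H/Stay/a/L, A/H/Stay/a/M, A/T/In/d/L, A/T/In/d/M, A/T/In/a/L, A/T/In/a/M, A/T/Stay/d/L, A/T/Stay/d/M, A/T/Stay/a/L, A/T/Stay/a/M. Columns: Hi, Mid.
{E/H/In/d/L, E/H/In/d/M, E/H/In/a/L, E/H/In/a/M, E/H/Stay/d/L, E/H/Stay/d/M, E/H/Stay/a/L, E/H/Stay/a/M} → row (4,9) (4,9)
{E/T/In/d/L, E/T/In/d/M, E/T/Stay/d/L, E/T/Stay/d/M} → row (5,2) (5,2)
{E/T/In/a/L, E/T/In/a/M, E/T/Stay/a/L, E/T/Stay/a/M} → row (6,8) (6,8)
{A/H/In/d/L, A/H/In/a/L, A/T/In/d/L, A/T/In/a/L} → row (3,8) (0,8)
{A/H/In/d/M, A/H/In/a/M, A/T/In/d/M, A/T/In/a/M} → row (3,8) (8,3)
{A/H/Stay/d/L, A/H/Stay/d/M, A/H/Stay/a/L, A/H/Stay/a/M, A/T/Stay/d/L, A/T/Stay/d/M, A/T/Stay/a/L, A/T/Stay/a/M} → row (9,5) (9,5)
That's 6 distinct rows out of 32 strategies.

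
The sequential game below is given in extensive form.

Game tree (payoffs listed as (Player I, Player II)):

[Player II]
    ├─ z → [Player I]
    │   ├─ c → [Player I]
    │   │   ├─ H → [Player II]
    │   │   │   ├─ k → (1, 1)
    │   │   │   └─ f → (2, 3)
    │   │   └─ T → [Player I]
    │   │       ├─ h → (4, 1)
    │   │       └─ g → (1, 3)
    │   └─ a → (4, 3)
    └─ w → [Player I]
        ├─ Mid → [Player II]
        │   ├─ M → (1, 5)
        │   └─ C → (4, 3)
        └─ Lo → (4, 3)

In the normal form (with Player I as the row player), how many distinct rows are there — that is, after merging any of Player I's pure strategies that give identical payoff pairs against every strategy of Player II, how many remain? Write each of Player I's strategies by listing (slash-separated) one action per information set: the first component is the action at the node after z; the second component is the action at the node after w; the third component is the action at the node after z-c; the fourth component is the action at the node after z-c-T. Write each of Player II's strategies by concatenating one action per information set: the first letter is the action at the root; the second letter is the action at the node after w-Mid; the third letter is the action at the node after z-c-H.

8

Player I has 16 pure strategies: c/Mid/H/h, c/Mid/H/g, c/Mid/T/h, c/Mid/T/g, c/Lo/H/h, c/Lo/H/g, c/Lo/T/h, c/Lo/T/g, a/Mid/H/h, a/Mid/H/g, a/Mid/T/h, a/Mid/T/g, a/Lo/H/h, a/Lo/H/g, a/Lo/T/h, a/Lo/T/g. Columns: zMk, zMf, zCk, zCf, wMk, wMf, wCk, wCf.
{c/Mid/H/h, c/Mid/H/g} → row (1,1) (2,3) (1,1) (2,3) (1,5) (1,5) (4,3) (4,3)
{c/Mid/T/h} → row (4,1) (4,1) (4,1) (4,1) (1,5) (1,5) (4,3) (4,3)
{c/Mid/T/g} → row (1,3) (1,3) (1,3) (1,3) (1,5) (1,5) (4,3) (4,3)
{c/Lo/H/h, c/Lo/H/g} → row (1,1) (2,3) (1,1) (2,3) (4,3) (4,3) (4,3) (4,3)
{c/Lo/T/h} → row (4,1) (4,1) (4,1) (4,1) (4,3) (4,3) (4,3) (4,3)
{c/Lo/T/g} → row (1,3) (1,3) (1,3) (1,3) (4,3) (4,3) (4,3) (4,3)
{a/Mid/H/h, a/Mid/H/g, a/Mid/T/h, a/Mid/T/g} → row (4,3) (4,3) (4,3) (4,3) (1,5) (1,5) (4,3) (4,3)
{a/Lo/H/h, a/Lo/H/g, a/Lo/T/h, a/Lo/T/g} → row (4,3) (4,3) (4,3) (4,3) (4,3) (4,3) (4,3) (4,3)
That's 8 distinct rows out of 16 strategies.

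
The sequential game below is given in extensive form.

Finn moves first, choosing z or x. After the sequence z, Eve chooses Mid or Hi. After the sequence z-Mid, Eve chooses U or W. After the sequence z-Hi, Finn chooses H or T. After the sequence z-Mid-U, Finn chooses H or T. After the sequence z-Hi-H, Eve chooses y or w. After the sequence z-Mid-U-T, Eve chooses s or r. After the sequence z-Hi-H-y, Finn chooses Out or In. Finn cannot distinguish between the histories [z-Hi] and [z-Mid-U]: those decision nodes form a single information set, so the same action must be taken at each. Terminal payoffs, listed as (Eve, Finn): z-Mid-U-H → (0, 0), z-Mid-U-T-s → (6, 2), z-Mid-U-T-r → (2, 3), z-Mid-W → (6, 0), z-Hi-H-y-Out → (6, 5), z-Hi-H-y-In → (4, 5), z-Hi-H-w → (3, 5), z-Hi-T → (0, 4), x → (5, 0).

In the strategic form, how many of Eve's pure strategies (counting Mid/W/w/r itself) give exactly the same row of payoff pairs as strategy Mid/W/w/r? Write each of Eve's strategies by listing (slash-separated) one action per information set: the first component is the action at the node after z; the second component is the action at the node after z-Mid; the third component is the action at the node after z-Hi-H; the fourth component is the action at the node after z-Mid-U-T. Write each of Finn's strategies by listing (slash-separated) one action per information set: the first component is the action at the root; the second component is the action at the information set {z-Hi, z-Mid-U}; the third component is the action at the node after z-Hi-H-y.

Row for Mid/W/w/r (columns z/H/Out, z/H/In, z/T/Out, z/T/In, x/H/Out, x/H/In, x/T/Out, x/T/In): (6,0) (6,0) (6,0) (6,0) (5,0) (5,0) (5,0) (5,0).
Under Mid/W/w/r, Eve's choice at the node after z-Hi-H and at the node after z-Mid-U-T can never be reached regardless of what Finn does, so varying those choices leaves every outcome unchanged.
Holding the reachable choices fixed and varying the unreachable ones freely already gives 2 × 2 = 4 equivalent strategies.
No other strategy reproduces this row, so those 4 are the full class: Mid/W/y/s, Mid/W/y/r, Mid/W/w/s, Mid/W/w/r.

4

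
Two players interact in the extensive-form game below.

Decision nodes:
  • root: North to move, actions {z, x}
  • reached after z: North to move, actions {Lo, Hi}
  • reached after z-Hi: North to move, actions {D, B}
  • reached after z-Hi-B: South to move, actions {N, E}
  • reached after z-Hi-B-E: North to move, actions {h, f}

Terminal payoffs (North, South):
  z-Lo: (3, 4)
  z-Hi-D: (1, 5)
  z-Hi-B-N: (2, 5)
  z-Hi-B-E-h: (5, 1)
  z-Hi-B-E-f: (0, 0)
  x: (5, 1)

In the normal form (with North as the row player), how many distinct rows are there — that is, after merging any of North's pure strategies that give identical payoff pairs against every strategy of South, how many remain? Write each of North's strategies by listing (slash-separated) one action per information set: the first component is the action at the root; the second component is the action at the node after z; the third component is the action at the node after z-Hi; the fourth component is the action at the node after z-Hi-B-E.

North has 16 pure strategies: z/Lo/D/h, z/Lo/D/f, z/Lo/B/h, z/Lo/B/f, z/Hi/D/h, z/Hi/D/f, z/Hi/B/h, z/Hi/B/f, x/Lo/D/h, x/Lo/D/f, x/Lo/B/h, x/Lo/B/f, x/Hi/D/h, x/Hi/D/f, x/Hi/B/h, x/Hi/B/f. Columns: N, E.
{z/Lo/D/h, z/Lo/D/f, z/Lo/B/h, z/Lo/B/f} → row (3,4) (3,4)
{z/Hi/D/h, z/Hi/D/f} → row (1,5) (1,5)
{z/Hi/B/h} → row (2,5) (5,1)
{z/Hi/B/f} → row (2,5) (0,0)
{x/Lo/D/h, x/Lo/D/f, x/Lo/B/h, x/Lo/B/f, x/Hi/D/h, x/Hi/D/f, x/Hi/B/h, x/Hi/B/f} → row (5,1) (5,1)
That's 5 distinct rows out of 16 strategies.

5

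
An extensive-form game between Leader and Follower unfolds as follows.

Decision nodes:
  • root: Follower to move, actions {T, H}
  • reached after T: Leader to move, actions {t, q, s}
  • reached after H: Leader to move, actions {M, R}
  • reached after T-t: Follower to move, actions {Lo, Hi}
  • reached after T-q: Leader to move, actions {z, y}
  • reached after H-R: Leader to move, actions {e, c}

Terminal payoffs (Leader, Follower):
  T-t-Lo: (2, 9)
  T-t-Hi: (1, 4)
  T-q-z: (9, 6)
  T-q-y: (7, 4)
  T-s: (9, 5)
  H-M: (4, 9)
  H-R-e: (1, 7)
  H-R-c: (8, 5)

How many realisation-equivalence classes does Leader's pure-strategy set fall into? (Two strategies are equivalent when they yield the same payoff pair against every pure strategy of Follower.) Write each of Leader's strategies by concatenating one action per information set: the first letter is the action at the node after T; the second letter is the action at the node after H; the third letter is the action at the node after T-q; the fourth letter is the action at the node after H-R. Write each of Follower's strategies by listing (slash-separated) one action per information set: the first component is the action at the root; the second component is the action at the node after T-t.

12

Leader has 24 pure strategies: tMze, tMzc, tMye, tMyc, tRze, tRzc, tRye, tRyc, qMze, qMzc, qMye, qMyc, qRze, qRzc, qRye, qRyc, sMze, sMzc, sMye, sMyc, sRze, sRzc, sRye, sRyc. Columns: T/Lo, T/Hi, H/Lo, H/Hi.
{tMze, tMzc, tMye, tMyc} → row (2,9) (1,4) (4,9) (4,9)
{tRze, tRye} → row (2,9) (1,4) (1,7) (1,7)
{tRzc, tRyc} → row (2,9) (1,4) (8,5) (8,5)
{qMze, qMzc} → row (9,6) (9,6) (4,9) (4,9)
{qMye, qMyc} → row (7,4) (7,4) (4,9) (4,9)
{qRze} → row (9,6) (9,6) (1,7) (1,7)
{qRzc} → row (9,6) (9,6) (8,5) (8,5)
{qRye} → row (7,4) (7,4) (1,7) (1,7)
{qRyc} → row (7,4) (7,4) (8,5) (8,5)
{sMze, sMzc, sMye, sMyc} → row (9,5) (9,5) (4,9) (4,9)
{sRze, sRye} → row (9,5) (9,5) (1,7) (1,7)
{sRzc, sRyc} → row (9,5) (9,5) (8,5) (8,5)
That's 12 distinct rows out of 24 strategies.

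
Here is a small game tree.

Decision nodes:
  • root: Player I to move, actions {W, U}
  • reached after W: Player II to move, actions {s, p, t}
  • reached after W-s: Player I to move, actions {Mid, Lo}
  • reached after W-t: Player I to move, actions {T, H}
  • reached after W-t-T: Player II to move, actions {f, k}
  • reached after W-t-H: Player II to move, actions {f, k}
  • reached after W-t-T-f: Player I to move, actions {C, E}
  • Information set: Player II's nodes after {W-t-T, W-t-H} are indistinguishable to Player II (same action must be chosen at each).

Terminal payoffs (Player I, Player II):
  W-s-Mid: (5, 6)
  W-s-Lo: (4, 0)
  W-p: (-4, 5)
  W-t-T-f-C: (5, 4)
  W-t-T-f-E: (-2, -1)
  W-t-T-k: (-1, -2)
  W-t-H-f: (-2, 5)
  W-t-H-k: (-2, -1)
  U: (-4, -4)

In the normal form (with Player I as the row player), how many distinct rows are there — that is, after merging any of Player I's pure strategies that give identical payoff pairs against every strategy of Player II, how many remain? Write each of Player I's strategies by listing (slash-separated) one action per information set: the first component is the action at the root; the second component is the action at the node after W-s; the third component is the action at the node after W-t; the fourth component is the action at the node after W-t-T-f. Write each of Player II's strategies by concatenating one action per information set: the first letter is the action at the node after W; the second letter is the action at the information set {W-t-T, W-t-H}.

7

Player I has 16 pure strategies: W/Mid/T/C, W/Mid/T/E, W/Mid/H/C, W/Mid/H/E, W/Lo/T/C, W/Lo/T/E, W/Lo/H/C, W/Lo/H/E, U/Mid/T/C, U/Mid/T/E, U/Mid/H/C, U/Mid/H/E, U/Lo/T/C, U/Lo/T/E, U/Lo/H/C, U/Lo/H/E. Columns: sf, sk, pf, pk, tf, tk.
{W/Mid/T/C} → row (5,6) (5,6) (-4,5) (-4,5) (5,4) (-1,-2)
{W/Mid/T/E} → row (5,6) (5,6) (-4,5) (-4,5) (-2,-1) (-1,-2)
{W/Mid/H/C, W/Mid/H/E} → row (5,6) (5,6) (-4,5) (-4,5) (-2,5) (-2,-1)
{W/Lo/T/C} → row (4,0) (4,0) (-4,5) (-4,5) (5,4) (-1,-2)
{W/Lo/T/E} → row (4,0) (4,0) (-4,5) (-4,5) (-2,-1) (-1,-2)
{W/Lo/H/C, W/Lo/H/E} → row (4,0) (4,0) (-4,5) (-4,5) (-2,5) (-2,-1)
{U/Mid/T/C, U/Mid/T/E, U/Mid/H/C, U/Mid/H/E, U/Lo/T/C, U/Lo/T/E, U/Lo/H/C, U/Lo/H/E} → row (-4,-4) (-4,-4) (-4,-4) (-4,-4) (-4,-4) (-4,-4)
That's 7 distinct rows out of 16 strategies.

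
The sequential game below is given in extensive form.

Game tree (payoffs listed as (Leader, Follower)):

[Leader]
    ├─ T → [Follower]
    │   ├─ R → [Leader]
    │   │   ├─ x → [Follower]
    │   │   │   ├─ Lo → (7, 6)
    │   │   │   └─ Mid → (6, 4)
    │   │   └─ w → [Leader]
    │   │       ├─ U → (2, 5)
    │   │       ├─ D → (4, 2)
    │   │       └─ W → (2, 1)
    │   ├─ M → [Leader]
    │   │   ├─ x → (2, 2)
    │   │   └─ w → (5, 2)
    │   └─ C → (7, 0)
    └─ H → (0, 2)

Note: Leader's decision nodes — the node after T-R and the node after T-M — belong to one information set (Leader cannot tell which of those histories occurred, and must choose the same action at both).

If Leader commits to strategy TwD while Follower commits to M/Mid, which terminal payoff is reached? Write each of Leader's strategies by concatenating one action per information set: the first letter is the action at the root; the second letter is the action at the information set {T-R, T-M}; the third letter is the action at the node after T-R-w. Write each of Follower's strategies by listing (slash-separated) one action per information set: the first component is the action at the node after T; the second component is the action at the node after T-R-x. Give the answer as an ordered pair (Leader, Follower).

Trace the play path from the root:
  Leader plays T
  Follower plays M at [T]
  Leader plays w at [T-M]
→ terminal payoff (5, 2).
(Leader's choice at the node after T-R-w is never reached on this path, so it doesn't affect the outcome.)

(5, 2)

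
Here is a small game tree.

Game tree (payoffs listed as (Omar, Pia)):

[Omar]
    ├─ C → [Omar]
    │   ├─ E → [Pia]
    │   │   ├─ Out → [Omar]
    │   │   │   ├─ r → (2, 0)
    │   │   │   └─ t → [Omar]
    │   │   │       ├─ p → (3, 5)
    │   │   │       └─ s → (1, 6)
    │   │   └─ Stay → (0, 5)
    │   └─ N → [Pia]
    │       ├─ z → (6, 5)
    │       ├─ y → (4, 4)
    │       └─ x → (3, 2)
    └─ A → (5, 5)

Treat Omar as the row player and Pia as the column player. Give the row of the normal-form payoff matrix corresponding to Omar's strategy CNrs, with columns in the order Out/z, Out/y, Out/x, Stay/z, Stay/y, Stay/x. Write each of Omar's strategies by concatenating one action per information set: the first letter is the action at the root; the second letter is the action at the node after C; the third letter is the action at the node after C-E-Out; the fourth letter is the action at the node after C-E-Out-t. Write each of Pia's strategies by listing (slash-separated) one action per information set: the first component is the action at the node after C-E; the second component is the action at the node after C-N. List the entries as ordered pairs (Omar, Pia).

(6,5) (4,4) (3,2) (6,5) (4,4) (3,2)

vs Out/z: Omar plays C → Omar plays N at [C] → Pia plays z at [C-N] → (6, 5)
vs Out/y: Omar plays C → Omar plays N at [C] → Pia plays y at [C-N] → (4, 4)
vs Out/x: Omar plays C → Omar plays N at [C] → Pia plays x at [C-N] → (3, 2)
vs Stay/z: Omar plays C → Omar plays N at [C] → Pia plays z at [C-N] → (6, 5)
vs Stay/y: Omar plays C → Omar plays N at [C] → Pia plays y at [C-N] → (4, 4)
vs Stay/x: Omar plays C → Omar plays N at [C] → Pia plays x at [C-N] → (3, 2)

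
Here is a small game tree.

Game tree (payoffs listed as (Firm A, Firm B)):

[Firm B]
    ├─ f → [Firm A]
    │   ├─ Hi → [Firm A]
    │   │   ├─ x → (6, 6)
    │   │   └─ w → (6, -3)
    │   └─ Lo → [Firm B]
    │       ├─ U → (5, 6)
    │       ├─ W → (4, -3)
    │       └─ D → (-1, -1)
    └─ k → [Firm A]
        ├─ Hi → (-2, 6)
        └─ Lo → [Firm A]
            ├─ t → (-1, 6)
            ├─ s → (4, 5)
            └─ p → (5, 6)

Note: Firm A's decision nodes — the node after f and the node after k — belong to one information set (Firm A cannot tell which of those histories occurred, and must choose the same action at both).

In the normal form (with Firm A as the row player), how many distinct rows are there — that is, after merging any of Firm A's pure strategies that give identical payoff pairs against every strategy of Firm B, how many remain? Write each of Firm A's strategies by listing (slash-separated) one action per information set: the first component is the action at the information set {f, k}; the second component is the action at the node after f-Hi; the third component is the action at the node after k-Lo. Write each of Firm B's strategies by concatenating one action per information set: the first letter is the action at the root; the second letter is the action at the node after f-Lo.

Firm A has 12 pure strategies: Hi/x/t, Hi/x/s, Hi/x/p, Hi/w/t, Hi/w/s, Hi/w/p, Lo/x/t, Lo/x/s, Lo/x/p, Lo/w/t, Lo/w/s, Lo/w/p. Columns: fU, fW, fD, kU, kW, kD.
{Hi/x/t, Hi/x/s, Hi/x/p} → row (6,6) (6,6) (6,6) (-2,6) (-2,6) (-2,6)
{Hi/w/t, Hi/w/s, Hi/w/p} → row (6,-3) (6,-3) (6,-3) (-2,6) (-2,6) (-2,6)
{Lo/x/t, Lo/w/t} → row (5,6) (4,-3) (-1,-1) (-1,6) (-1,6) (-1,6)
{Lo/x/s, Lo/w/s} → row (5,6) (4,-3) (-1,-1) (4,5) (4,5) (4,5)
{Lo/x/p, Lo/w/p} → row (5,6) (4,-3) (-1,-1) (5,6) (5,6) (5,6)
That's 5 distinct rows out of 12 strategies.

5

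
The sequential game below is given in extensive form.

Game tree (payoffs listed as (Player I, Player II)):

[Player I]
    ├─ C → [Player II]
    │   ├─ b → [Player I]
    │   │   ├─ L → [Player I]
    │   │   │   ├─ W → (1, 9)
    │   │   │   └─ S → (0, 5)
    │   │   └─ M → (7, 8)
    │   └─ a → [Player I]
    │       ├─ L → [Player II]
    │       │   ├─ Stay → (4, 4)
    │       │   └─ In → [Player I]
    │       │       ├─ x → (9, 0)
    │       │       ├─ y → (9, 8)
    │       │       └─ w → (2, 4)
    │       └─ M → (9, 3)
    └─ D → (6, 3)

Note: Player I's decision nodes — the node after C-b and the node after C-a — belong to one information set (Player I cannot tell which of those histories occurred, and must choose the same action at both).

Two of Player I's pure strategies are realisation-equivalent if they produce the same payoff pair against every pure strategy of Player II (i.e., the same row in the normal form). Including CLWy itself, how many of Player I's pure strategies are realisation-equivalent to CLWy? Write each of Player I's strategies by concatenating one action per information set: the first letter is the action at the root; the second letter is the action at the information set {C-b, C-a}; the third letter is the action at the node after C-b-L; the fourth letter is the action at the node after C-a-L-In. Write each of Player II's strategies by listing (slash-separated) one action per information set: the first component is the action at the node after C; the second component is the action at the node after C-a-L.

Row for CLWy (columns b/Stay, b/In, a/Stay, a/In): (1,9) (1,9) (4,4) (9,8).
Every one of Player I's information sets is on the play path for some reply by Player II when Player I follows CLWy.
Changing the action at any of them therefore changes at least one column, so only CLWy itself gives this row.

1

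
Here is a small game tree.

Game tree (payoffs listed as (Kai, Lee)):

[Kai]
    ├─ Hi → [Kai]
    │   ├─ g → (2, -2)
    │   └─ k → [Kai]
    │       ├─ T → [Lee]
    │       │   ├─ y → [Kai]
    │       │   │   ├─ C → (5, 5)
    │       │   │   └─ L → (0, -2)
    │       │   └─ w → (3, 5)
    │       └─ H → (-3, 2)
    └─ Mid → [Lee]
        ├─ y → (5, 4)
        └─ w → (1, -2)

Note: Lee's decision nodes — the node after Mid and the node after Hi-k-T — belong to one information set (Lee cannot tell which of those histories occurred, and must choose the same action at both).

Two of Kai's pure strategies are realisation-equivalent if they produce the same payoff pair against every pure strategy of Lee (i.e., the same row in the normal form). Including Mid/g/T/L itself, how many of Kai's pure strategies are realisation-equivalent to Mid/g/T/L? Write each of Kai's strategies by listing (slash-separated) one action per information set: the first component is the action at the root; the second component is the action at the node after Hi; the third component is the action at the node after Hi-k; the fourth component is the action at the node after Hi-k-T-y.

Row for Mid/g/T/L (columns y, w): (5,4) (1,-2).
Under Mid/g/T/L, Kai's choice at the node after Hi and at the node after Hi-k and at the node after Hi-k-T-y can never be reached regardless of what Lee does, so varying those choices leaves every outcome unchanged.
Holding the reachable choices fixed and varying the unreachable ones freely already gives 2 × 2 × 2 = 8 equivalent strategies.
No other strategy reproduces this row, so those 8 are the full class: Mid/g/T/C, Mid/g/T/L, Mid/g/H/C, Mid/g/H/L, Mid/k/T/C, Mid/k/T/L, Mid/k/H/C, Mid/k/H/L.

8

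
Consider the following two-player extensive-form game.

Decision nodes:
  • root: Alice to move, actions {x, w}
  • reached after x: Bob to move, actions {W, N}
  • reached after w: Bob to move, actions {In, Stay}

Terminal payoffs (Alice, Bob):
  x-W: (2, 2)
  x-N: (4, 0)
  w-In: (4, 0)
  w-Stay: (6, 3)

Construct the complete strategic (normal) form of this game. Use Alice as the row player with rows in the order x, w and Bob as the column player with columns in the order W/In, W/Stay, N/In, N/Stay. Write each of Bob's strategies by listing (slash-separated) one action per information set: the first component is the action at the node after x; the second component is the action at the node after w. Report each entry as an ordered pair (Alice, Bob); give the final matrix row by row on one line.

Row x: W/In→(2,2), W/Stay→(2,2), N/In→(4,0), N/Stay→(4,0)
Row w: W/In→(4,0), W/Stay→(6,3), N/In→(4,0), N/Stay→(6,3)

x: (2,2) (2,2) (4,0) (4,0) | w: (4,0) (6,3) (4,0) (6,3)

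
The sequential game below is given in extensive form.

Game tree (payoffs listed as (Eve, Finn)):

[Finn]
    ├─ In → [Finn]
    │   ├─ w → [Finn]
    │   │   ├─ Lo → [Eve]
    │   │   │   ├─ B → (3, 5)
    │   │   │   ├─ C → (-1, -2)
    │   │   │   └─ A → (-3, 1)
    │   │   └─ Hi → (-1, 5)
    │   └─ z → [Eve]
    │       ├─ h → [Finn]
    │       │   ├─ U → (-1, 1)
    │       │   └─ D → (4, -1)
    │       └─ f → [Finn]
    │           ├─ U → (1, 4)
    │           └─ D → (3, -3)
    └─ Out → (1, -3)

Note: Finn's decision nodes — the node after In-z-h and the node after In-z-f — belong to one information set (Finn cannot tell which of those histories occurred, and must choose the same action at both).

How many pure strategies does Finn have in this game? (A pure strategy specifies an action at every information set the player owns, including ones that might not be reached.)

16

Finn owns the root with actions {In, Out} — two choices.
Finn owns the node after In with actions {w, z} — two choices.
Finn owns the node after In-w with actions {Lo, Hi} — two choices.
Finn owns the information set {In-z-h, In-z-f} with actions {U, D} — two choices.
A pure strategy fixes one action at each information set independently, so the count is the product 2 × 2 × 2 × 2 = 16.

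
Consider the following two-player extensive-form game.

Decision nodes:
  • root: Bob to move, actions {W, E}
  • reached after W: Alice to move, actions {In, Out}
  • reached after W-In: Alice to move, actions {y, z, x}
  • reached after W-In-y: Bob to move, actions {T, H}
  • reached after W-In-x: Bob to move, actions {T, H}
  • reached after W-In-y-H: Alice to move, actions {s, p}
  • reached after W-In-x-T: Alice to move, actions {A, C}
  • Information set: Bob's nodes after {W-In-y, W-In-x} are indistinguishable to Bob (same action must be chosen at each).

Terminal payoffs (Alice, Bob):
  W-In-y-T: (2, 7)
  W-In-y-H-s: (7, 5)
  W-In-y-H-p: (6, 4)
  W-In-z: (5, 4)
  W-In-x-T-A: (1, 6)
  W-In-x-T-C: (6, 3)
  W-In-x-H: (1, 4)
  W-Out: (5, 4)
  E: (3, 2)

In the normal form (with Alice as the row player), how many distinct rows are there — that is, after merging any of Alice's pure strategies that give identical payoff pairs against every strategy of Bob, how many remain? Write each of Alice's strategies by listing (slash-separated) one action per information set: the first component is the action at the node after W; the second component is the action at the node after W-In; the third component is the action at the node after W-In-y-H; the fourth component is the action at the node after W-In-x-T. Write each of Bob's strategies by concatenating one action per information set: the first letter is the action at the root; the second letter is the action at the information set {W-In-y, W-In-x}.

Alice has 24 pure strategies: In/y/s/A, In/y/s/C, In/y/p/A, In/y/p/C, In/z/s/A, In/z/s/C, In/z/p/A, In/z/p/C, In/x/s/A, In/x/s/C, In/x/p/A, In/x/p/C, Out/y/s/A, Out/y/s/C, Out/y/p/A, Out/y/p/C, Out/z/s/A, Out/z/s/C, Out/z/p/A, Out/z/p/C, Out/x/s/A, Out/x/s/C, Out/x/p/A, Out/x/p/C. Columns: WT, WH, ET, EH.
{In/y/s/A, In/y/s/C} → row (2,7) (7,5) (3,2) (3,2)
{In/y/p/A, In/y/p/C} → row (2,7) (6,4) (3,2) (3,2)
{In/z/s/A, In/z/s/C, In/z/p/A, In/z/p/C, Out/y/s/A, Out/y/s/C, Out/y/p/A, Out/y/p/C, Out/z/s/A, Out/z/s/C, Out/z/p/A, Out/z/p/C, Out/x/s/A, Out/x/s/C, Out/x/p/A, Out/x/p/C} → row (5,4) (5,4) (3,2) (3,2)
{In/x/s/A, In/x/p/A} → row (1,6) (1,4) (3,2) (3,2)
{In/x/s/C, In/x/p/C} → row (6,3) (1,4) (3,2) (3,2)
That's 5 distinct rows out of 24 strategies.

5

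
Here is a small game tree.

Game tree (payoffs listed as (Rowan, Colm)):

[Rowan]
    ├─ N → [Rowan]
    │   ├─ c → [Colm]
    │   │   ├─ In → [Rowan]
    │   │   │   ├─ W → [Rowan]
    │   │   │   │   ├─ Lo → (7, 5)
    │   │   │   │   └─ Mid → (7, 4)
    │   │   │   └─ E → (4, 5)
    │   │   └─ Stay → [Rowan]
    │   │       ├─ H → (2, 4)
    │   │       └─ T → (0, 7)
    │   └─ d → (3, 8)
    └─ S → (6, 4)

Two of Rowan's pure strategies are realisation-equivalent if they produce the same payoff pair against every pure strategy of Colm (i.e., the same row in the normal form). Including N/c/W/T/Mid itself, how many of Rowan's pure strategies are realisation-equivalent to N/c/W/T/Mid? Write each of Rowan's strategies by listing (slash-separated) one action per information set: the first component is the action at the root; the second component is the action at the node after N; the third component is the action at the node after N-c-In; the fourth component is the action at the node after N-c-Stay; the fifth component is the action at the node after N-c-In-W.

Row for N/c/W/T/Mid (columns In, Stay): (7,4) (0,7).
Every one of Rowan's information sets is on the play path for some reply by Colm when Rowan follows N/c/W/T/Mid.
Changing the action at any of them therefore changes at least one column, so only N/c/W/T/Mid itself gives this row.

1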